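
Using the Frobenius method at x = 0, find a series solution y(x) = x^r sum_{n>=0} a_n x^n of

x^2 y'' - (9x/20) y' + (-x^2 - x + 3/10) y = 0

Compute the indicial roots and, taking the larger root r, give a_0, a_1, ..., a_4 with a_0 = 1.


Write in Frobenius form y'' + (p(x)/x) y' + (q(x)/x^2) y = 0:
  p(x) = -9/20,  q(x) = -x^2 - x + 3/10.
Indicial equation: r(r-1) + (-9/20) r + (3/10) = 0 -> roots r_1 = 6/5, r_2 = 1/4.
Take r = r_1 = 6/5. Let y(x) = x^r sum_{n>=0} a_n x^n with a_0 = 1.
Substitute y = x^r sum a_n x^n and match x^{r+n}. The recurrence is
  D(n) a_n - 1 a_{n-1} - 1 a_{n-2} = 0,  where D(n) = (r+n)(r+n-1) + (-9/20)(r+n) + (3/10).
  a_n = [1 a_{n-1} + 1 a_{n-2}] / D(n).
Since the indicial polynomial factors as (r - r_1)(r - r_2), D(n) = (r_1 + n - r_1)(r_1 + n - r_2) = n(n + 19/20).
Evaluating step by step (a_0 = 1):
  n = 1: D(1) = 1(1 + 19/20) = 39/20; numerator = 1(1) = 1; a_1 = (1)/(39/20) = 20/39
  n = 2: D(2) = 2(2 + 19/20) = 59/10; numerator = 1(20/39) + 1(1) = 59/39; a_2 = (59/39)/(59/10) = 10/39
  n = 3: D(3) = 3(3 + 19/20) = 237/20; numerator = 1(10/39) + 1(20/39) = 10/13; a_3 = (10/13)/(237/20) = 200/3081
  n = 4: D(4) = 4(4 + 19/20) = 99/5; numerator = 1(200/3081) + 1(10/39) = 330/1027; a_4 = (330/1027)/(99/5) = 50/3081

r = 6/5; a_0 = 1; a_1 = 20/39; a_2 = 10/39; a_3 = 200/3081; a_4 = 50/3081


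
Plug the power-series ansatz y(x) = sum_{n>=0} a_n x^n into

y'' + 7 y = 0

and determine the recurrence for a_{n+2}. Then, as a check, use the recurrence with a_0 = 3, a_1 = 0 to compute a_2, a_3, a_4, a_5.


Substitute y = sum_n a_n x^n into y'' + (const) y = 0.
y''(x) = sum_{n>=0} (n+2)(n+1) a_{n+2} x^n.
The ODE becomes sum_n [(n+2)(n+1) a_{n+2} + 7 a_n] x^n = 0.
Setting each coefficient to zero gives the recurrence:
  (n+2)(n+1) a_{n+2} + 7 a_n = 0,
  a_{n+2} = -7 / ((n+1)(n+2)) a_n.

Check with a_0 = 3, a_1 = 0 (apply the recurrence for n = 0, 1, 2, 3): a_0 = 3, a_1 = 0, a_2 = -21/2, a_3 = 0, a_4 = 49/8, a_5 = 0.

a_{n+2} = -7/((n+1)(n+2)) * a_n; check: a_0 = 3, a_1 = 0, a_2 = -21/2, a_3 = 0, a_4 = 49/8, a_5 = 0


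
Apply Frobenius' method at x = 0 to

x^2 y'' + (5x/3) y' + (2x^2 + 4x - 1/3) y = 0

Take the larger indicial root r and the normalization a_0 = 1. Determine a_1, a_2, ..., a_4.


Write in Frobenius form y'' + (p(x)/x) y' + (q(x)/x^2) y = 0:
  p(x) = 5/3,  q(x) = 2x^2 + 4x - 1/3.
Indicial equation: r(r-1) + (5/3) r + (-1/3) = 0 -> roots r_1 = 1/3, r_2 = -1.
Take r = r_1 = 1/3. Let y(x) = x^r sum_{n>=0} a_n x^n with a_0 = 1.
Substitute y = x^r sum a_n x^n and match x^{r+n}. The recurrence is
  D(n) a_n + 4 a_{n-1} + 2 a_{n-2} = 0,  where D(n) = (r+n)(r+n-1) + (5/3)(r+n) + (-1/3).
  a_n = [-4 a_{n-1} - 2 a_{n-2}] / D(n).
Since the indicial polynomial factors as (r - r_1)(r - r_2), D(n) = (r_1 + n - r_1)(r_1 + n - r_2) = n(n + 4/3).
Evaluating step by step (a_0 = 1):
  n = 1: D(1) = 1(1 + 4/3) = 7/3; numerator = -4(1) = -4; a_1 = (-4)/(7/3) = -12/7
  n = 2: D(2) = 2(2 + 4/3) = 20/3; numerator = -4(-12/7) - 2(1) = 34/7; a_2 = (34/7)/(20/3) = 51/70
  n = 3: D(3) = 3(3 + 4/3) = 13; numerator = -4(51/70) - 2(-12/7) = 18/35; a_3 = (18/35)/(13) = 18/455
  n = 4: D(4) = 4(4 + 4/3) = 64/3; numerator = -4(18/455) - 2(51/70) = -21/13; a_4 = (-21/13)/(64/3) = -63/832

r = 1/3; a_0 = 1; a_1 = -12/7; a_2 = 51/70; a_3 = 18/455; a_4 = -63/832


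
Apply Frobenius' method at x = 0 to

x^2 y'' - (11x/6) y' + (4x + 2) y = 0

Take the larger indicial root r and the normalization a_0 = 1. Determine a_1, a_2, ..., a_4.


Write in Frobenius form y'' + (p(x)/x) y' + (q(x)/x^2) y = 0:
  p(x) = -11/6,  q(x) = 4x + 2.
Indicial equation: r(r-1) + (-11/6) r + (2) = 0 -> roots r_1 = 3/2, r_2 = 4/3.
Take r = r_1 = 3/2. Let y(x) = x^r sum_{n>=0} a_n x^n with a_0 = 1.
Substitute y = x^r sum a_n x^n and match x^{r+n}. The recurrence is
  D(n) a_n + 4 a_{n-1} = 0,  where D(n) = (r+n)(r+n-1) + (-11/6)(r+n) + (2).
  a_n = -4 / D(n) * a_{n-1}.
Since the indicial polynomial factors as (r - r_1)(r - r_2), D(n) = (r_1 + n - r_1)(r_1 + n - r_2) = n(n + 1/6).
Evaluating step by step (a_0 = 1):
  n = 1: D(1) = 1(1 + 1/6) = 7/6; numerator = -4(1) = -4; a_1 = (-4)/(7/6) = -24/7
  n = 2: D(2) = 2(2 + 1/6) = 13/3; numerator = -4(-24/7) = 96/7; a_2 = (96/7)/(13/3) = 288/91
  n = 3: D(3) = 3(3 + 1/6) = 19/2; numerator = -4(288/91) = -1152/91; a_3 = (-1152/91)/(19/2) = -2304/1729
  n = 4: D(4) = 4(4 + 1/6) = 50/3; numerator = -4(-2304/1729) = 9216/1729; a_4 = (9216/1729)/(50/3) = 13824/43225

r = 3/2; a_0 = 1; a_1 = -24/7; a_2 = 288/91; a_3 = -2304/1729; a_4 = 13824/43225


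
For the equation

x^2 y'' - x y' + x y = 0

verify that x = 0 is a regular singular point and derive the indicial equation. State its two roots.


Divide by x^2 to reach normal form y'' + P_1(x) y' + P_2(x) y = 0 with P_1(x) = -1/x and P_2(x) = 1/x.
x = 0 is a singular point because the y'-coefficient -1/x has a pole at x = 0 and the y-coefficient 1/x has a pole at x = 0.
It is a regular singular point because x P_1(x) = p(x) = -1 and x^2 P_2(x) = q(x) = x are polynomials, hence analytic at x = 0.
p(0) = -1,  q(0) = 0.
Indicial equation: r(r-1) + p(0) r + q(0) = 0, i.e. r^2 + (p(0) - 1) r + q(0) = 0, i.e. r^2 - 2 r = 0.
Discriminant: (-2)^2 - 4(0) = 4, so r = (2 ± 2)/2.
Solving: r_1 = 2, r_2 = 0.

indicial: r^2 - 2 r = 0; roots r_1 = 2, r_2 = 0


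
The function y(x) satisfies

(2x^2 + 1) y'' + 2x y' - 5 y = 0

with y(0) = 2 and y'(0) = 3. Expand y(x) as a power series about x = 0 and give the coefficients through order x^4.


Ansatz: y(x) = sum_{n>=0} a_n x^n, so y'(x) = sum_{n>=1} n a_n x^(n-1) and y''(x) = sum_{n>=2} n(n-1) a_n x^(n-2).
Substitute into P(x) y'' + Q(x) y' + R(x) y = 0 with P(x) = 2x^2 + 1, Q(x) = 2x, R(x) = -5, and match powers of x.
Initial conditions: a_0 = 2, a_1 = 3.
Setting the coefficient of each power of x to zero and solving order by order (substituting the coefficients already found):
  x^0: 2 a_2 - 5 a_0 = 0  ->  2 a_2 = 5 a_0 = 10  ->  a_2 = 5
  x^1: 6 a_3 - 3 a_1 = 0  ->  6 a_3 = 3 a_1 = 9  ->  a_3 = 3/2
  x^2: 12 a_4 + 3 a_2 = 0  ->  12 a_4 = -3 a_2 = -15  ->  a_4 = -5/4
Truncated series: y(x) = 2 + 3 x + 5 x^2 + (3/2) x^3 - (5/4) x^4 + O(x^5).

a_0 = 2; a_1 = 3; a_2 = 5; a_3 = 3/2; a_4 = -5/4


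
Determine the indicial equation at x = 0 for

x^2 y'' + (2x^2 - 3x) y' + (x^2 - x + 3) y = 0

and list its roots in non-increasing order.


Divide by x^2 to reach normal form y'' + P_1(x) y' + P_2(x) y = 0 with P_1(x) = 2 - 3/x and P_2(x) = 1 - 1/x + 3/x^2.
x = 0 is a singular point because the y'-coefficient 2 - 3/x has a pole at x = 0 and the y-coefficient 1 - 1/x + 3/x^2 has a pole at x = 0.
It is a regular singular point because x P_1(x) = p(x) = 2x - 3 and x^2 P_2(x) = q(x) = x^2 - x + 3 are polynomials, hence analytic at x = 0.
p(0) = -3,  q(0) = 3.
Indicial equation: r(r-1) + p(0) r + q(0) = 0, i.e. r^2 + (p(0) - 1) r + q(0) = 0, i.e. r^2 - 4 r + 3 = 0.
Discriminant: (-4)^2 - 4(3) = 4, so r = (4 ± 2)/2.
Solving: r_1 = 3, r_2 = 1.

indicial: r^2 - 4 r + 3 = 0; roots r_1 = 3, r_2 = 1


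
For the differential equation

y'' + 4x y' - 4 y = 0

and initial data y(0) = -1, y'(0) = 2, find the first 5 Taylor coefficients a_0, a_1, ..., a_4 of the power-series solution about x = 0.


Ansatz: y(x) = sum_{n>=0} a_n x^n, so y'(x) = sum_{n>=1} n a_n x^(n-1) and y''(x) = sum_{n>=2} n(n-1) a_n x^(n-2).
Substitute into P(x) y'' + Q(x) y' + R(x) y = 0 with P(x) = 1, Q(x) = 4x, R(x) = -4, and match powers of x.
Initial conditions: a_0 = -1, a_1 = 2.
Setting the coefficient of each power of x to zero and solving order by order (substituting the coefficients already found):
  x^0: 2 a_2 - 4 a_0 = 0  ->  2 a_2 = 4 a_0 = -4  ->  a_2 = -2
  x^1: 6 a_3 = 0  ->  a_3 = 0
  x^2: 12 a_4 + 4 a_2 = 0  ->  12 a_4 = -4 a_2 = 8  ->  a_4 = 2/3
Truncated series: y(x) = -1 + 2 x - 2 x^2 + (2/3) x^4 + O(x^5).

a_0 = -1; a_1 = 2; a_2 = -2; a_3 = 0; a_4 = 2/3


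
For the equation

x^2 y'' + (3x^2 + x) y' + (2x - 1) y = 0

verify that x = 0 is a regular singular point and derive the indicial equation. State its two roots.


Divide by x^2 to reach normal form y'' + P_1(x) y' + P_2(x) y = 0 with P_1(x) = 3 + 1/x and P_2(x) = 2/x - 1/x^2.
x = 0 is a singular point because the y'-coefficient 3 + 1/x has a pole at x = 0 and the y-coefficient 2/x - 1/x^2 has a pole at x = 0.
It is a regular singular point because x P_1(x) = p(x) = 3x + 1 and x^2 P_2(x) = q(x) = 2x - 1 are polynomials, hence analytic at x = 0.
p(0) = 1,  q(0) = -1.
Indicial equation: r(r-1) + p(0) r + q(0) = 0, i.e. r^2 + (p(0) - 1) r + q(0) = 0, i.e. r^2 - 1 = 0.
Discriminant: (0)^2 - 4(-1) = 4, so r = (0 ± 2)/2.
Solving: r_1 = 1, r_2 = -1.

indicial: r^2 - 1 = 0; roots r_1 = 1, r_2 = -1


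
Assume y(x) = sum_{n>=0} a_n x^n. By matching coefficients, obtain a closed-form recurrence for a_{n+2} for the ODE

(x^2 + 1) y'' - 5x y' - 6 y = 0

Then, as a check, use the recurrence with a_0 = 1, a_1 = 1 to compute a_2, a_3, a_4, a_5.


Substitute y = sum_n a_n x^n.
(1 + 1 x^2) y'' contributes (n+2)(n+1) a_{n+2} + n(n-1) a_n at x^n.
-5 x y'(x) contributes -5 n a_n at x^n.
-6 y(x) contributes -6 a_n at x^n.
Matching x^n: (n+2)(n+1) a_{n+2} + (n(n-1) - 5 n - 6) a_n = 0.
Thus a_{n+2} = (-n(n-1) + 5 n + 6) / ((n+1)(n+2)) * a_n.

Check with a_0 = 1, a_1 = 1 (apply the recurrence for n = 0, 1, 2, 3): a_0 = 1, a_1 = 1, a_2 = 3, a_3 = 11/6, a_4 = 7/2, a_5 = 11/8.

a_(n+2) = (-n(n-1) + 5 n + 6) / ((n+1)(n+2)) * a_n; check: a_0 = 1, a_1 = 1, a_2 = 3, a_3 = 11/6, a_4 = 7/2, a_5 = 11/8


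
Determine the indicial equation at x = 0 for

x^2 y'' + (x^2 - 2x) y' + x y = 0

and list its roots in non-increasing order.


Divide by x^2 to reach normal form y'' + P_1(x) y' + P_2(x) y = 0 with P_1(x) = 1 - 2/x and P_2(x) = 1/x.
x = 0 is a singular point because the y'-coefficient 1 - 2/x has a pole at x = 0 and the y-coefficient 1/x has a pole at x = 0.
It is a regular singular point because x P_1(x) = p(x) = x - 2 and x^2 P_2(x) = q(x) = x are polynomials, hence analytic at x = 0.
p(0) = -2,  q(0) = 0.
Indicial equation: r(r-1) + p(0) r + q(0) = 0, i.e. r^2 + (p(0) - 1) r + q(0) = 0, i.e. r^2 - 3 r = 0.
Discriminant: (-3)^2 - 4(0) = 9, so r = (3 ± 3)/2.
Solving: r_1 = 3, r_2 = 0.

indicial: r^2 - 3 r = 0; roots r_1 = 3, r_2 = 0


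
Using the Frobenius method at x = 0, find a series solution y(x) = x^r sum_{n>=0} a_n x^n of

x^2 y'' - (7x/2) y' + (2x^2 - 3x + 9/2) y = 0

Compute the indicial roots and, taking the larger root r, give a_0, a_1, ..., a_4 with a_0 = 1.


Write in Frobenius form y'' + (p(x)/x) y' + (q(x)/x^2) y = 0:
  p(x) = -7/2,  q(x) = 2x^2 - 3x + 9/2.
Indicial equation: r(r-1) + (-7/2) r + (9/2) = 0 -> roots r_1 = 3, r_2 = 3/2.
Take r = r_1 = 3. Let y(x) = x^r sum_{n>=0} a_n x^n with a_0 = 1.
Substitute y = x^r sum a_n x^n and match x^{r+n}. The recurrence is
  D(n) a_n - 3 a_{n-1} + 2 a_{n-2} = 0,  where D(n) = (r+n)(r+n-1) + (-7/2)(r+n) + (9/2).
  a_n = [3 a_{n-1} - 2 a_{n-2}] / D(n).
Since the indicial polynomial factors as (r - r_1)(r - r_2), D(n) = (r_1 + n - r_1)(r_1 + n - r_2) = n(n + 3/2).
Evaluating step by step (a_0 = 1):
  n = 1: D(1) = 1(1 + 3/2) = 5/2; numerator = 3(1) = 3; a_1 = (3)/(5/2) = 6/5
  n = 2: D(2) = 2(2 + 3/2) = 7; numerator = 3(6/5) - 2(1) = 8/5; a_2 = (8/5)/(7) = 8/35
  n = 3: D(3) = 3(3 + 3/2) = 27/2; numerator = 3(8/35) - 2(6/5) = -12/7; a_3 = (-12/7)/(27/2) = -8/63
  n = 4: D(4) = 4(4 + 3/2) = 22; numerator = 3(-8/63) - 2(8/35) = -88/105; a_4 = (-88/105)/(22) = -4/105

r = 3; a_0 = 1; a_1 = 6/5; a_2 = 8/35; a_3 = -8/63; a_4 = -4/105


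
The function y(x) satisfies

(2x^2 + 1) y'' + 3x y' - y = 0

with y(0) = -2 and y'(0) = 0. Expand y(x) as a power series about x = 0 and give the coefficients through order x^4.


Ansatz: y(x) = sum_{n>=0} a_n x^n, so y'(x) = sum_{n>=1} n a_n x^(n-1) and y''(x) = sum_{n>=2} n(n-1) a_n x^(n-2).
Substitute into P(x) y'' + Q(x) y' + R(x) y = 0 with P(x) = 2x^2 + 1, Q(x) = 3x, R(x) = -1, and match powers of x.
Initial conditions: a_0 = -2, a_1 = 0.
Setting the coefficient of each power of x to zero and solving order by order (substituting the coefficients already found):
  x^0: 2 a_2 - a_0 = 0  ->  2 a_2 = a_0 = -2  ->  a_2 = -1
  x^1: 6 a_3 + 2 a_1 = 0  ->  6 a_3 = -2 a_1 = 0  ->  a_3 = 0
  x^2: 12 a_4 + 9 a_2 = 0  ->  12 a_4 = -9 a_2 = 9  ->  a_4 = 3/4
Truncated series: y(x) = -2 - x^2 + (3/4) x^4 + O(x^5).

a_0 = -2; a_1 = 0; a_2 = -1; a_3 = 0; a_4 = 3/4


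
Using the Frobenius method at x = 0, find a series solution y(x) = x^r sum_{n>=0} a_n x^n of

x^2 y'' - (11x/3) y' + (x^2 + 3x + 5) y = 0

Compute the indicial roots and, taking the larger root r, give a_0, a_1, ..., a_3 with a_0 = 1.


Write in Frobenius form y'' + (p(x)/x) y' + (q(x)/x^2) y = 0:
  p(x) = -11/3,  q(x) = x^2 + 3x + 5.
Indicial equation: r(r-1) + (-11/3) r + (5) = 0 -> roots r_1 = 3, r_2 = 5/3.
Take r = r_1 = 3. Let y(x) = x^r sum_{n>=0} a_n x^n with a_0 = 1.
Substitute y = x^r sum a_n x^n and match x^{r+n}. The recurrence is
  D(n) a_n + 3 a_{n-1} + 1 a_{n-2} = 0,  where D(n) = (r+n)(r+n-1) + (-11/3)(r+n) + (5).
  a_n = [-3 a_{n-1} - 1 a_{n-2}] / D(n).
Since the indicial polynomial factors as (r - r_1)(r - r_2), D(n) = (r_1 + n - r_1)(r_1 + n - r_2) = n(n + 4/3).
Evaluating step by step (a_0 = 1):
  n = 1: D(1) = 1(1 + 4/3) = 7/3; numerator = -3(1) = -3; a_1 = (-3)/(7/3) = -9/7
  n = 2: D(2) = 2(2 + 4/3) = 20/3; numerator = -3(-9/7) - 1(1) = 20/7; a_2 = (20/7)/(20/3) = 3/7
  n = 3: D(3) = 3(3 + 4/3) = 13; numerator = -3(3/7) - 1(-9/7) = 0; a_3 = (0)/(13) = 0

r = 3; a_0 = 1; a_1 = -9/7; a_2 = 3/7; a_3 = 0


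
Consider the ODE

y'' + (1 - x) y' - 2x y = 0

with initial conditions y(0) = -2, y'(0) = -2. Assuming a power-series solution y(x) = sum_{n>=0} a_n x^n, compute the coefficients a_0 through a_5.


Ansatz: y(x) = sum_{n>=0} a_n x^n, so y'(x) = sum_{n>=1} n a_n x^(n-1) and y''(x) = sum_{n>=2} n(n-1) a_n x^(n-2).
Substitute into P(x) y'' + Q(x) y' + R(x) y = 0 with P(x) = 1, Q(x) = 1 - x, R(x) = -2x, and match powers of x.
Initial conditions: a_0 = -2, a_1 = -2.
Setting the coefficient of each power of x to zero and solving order by order (substituting the coefficients already found):
  x^0: 2 a_2 + a_1 = 0  ->  2 a_2 = -a_1 = 2  ->  a_2 = 1
  x^1: 6 a_3 + 2 a_2 - a_1 - 2 a_0 = 0  ->  6 a_3 = -2 a_2 + a_1 + 2 a_0 = -8  ->  a_3 = -4/3
  x^2: 12 a_4 + 3 a_3 - 2 a_2 - 2 a_1 = 0  ->  12 a_4 = -3 a_3 + 2 a_2 + 2 a_1 = 2  ->  a_4 = 1/6
  x^3: 20 a_5 + 4 a_4 - 3 a_3 - 2 a_2 = 0  ->  20 a_5 = -4 a_4 + 3 a_3 + 2 a_2 = -8/3  ->  a_5 = -2/15
Truncated series: y(x) = -2 - 2 x + x^2 - (4/3) x^3 + (1/6) x^4 - (2/15) x^5 + O(x^6).

a_0 = -2; a_1 = -2; a_2 = 1; a_3 = -4/3; a_4 = 1/6; a_5 = -2/15


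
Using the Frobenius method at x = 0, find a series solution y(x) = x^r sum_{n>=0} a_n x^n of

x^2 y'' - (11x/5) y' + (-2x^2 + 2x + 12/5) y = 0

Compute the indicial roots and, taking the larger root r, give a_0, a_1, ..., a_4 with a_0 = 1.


Write in Frobenius form y'' + (p(x)/x) y' + (q(x)/x^2) y = 0:
  p(x) = -11/5,  q(x) = -2x^2 + 2x + 12/5.
Indicial equation: r(r-1) + (-11/5) r + (12/5) = 0 -> roots r_1 = 2, r_2 = 6/5.
Take r = r_1 = 2. Let y(x) = x^r sum_{n>=0} a_n x^n with a_0 = 1.
Substitute y = x^r sum a_n x^n and match x^{r+n}. The recurrence is
  D(n) a_n + 2 a_{n-1} - 2 a_{n-2} = 0,  where D(n) = (r+n)(r+n-1) + (-11/5)(r+n) + (12/5).
  a_n = [-2 a_{n-1} + 2 a_{n-2}] / D(n).
Since the indicial polynomial factors as (r - r_1)(r - r_2), D(n) = (r_1 + n - r_1)(r_1 + n - r_2) = n(n + 4/5).
Evaluating step by step (a_0 = 1):
  n = 1: D(1) = 1(1 + 4/5) = 9/5; numerator = -2(1) = -2; a_1 = (-2)/(9/5) = -10/9
  n = 2: D(2) = 2(2 + 4/5) = 28/5; numerator = -2(-10/9) + 2(1) = 38/9; a_2 = (38/9)/(28/5) = 95/126
  n = 3: D(3) = 3(3 + 4/5) = 57/5; numerator = -2(95/126) + 2(-10/9) = -235/63; a_3 = (-235/63)/(57/5) = -1175/3591
  n = 4: D(4) = 4(4 + 4/5) = 96/5; numerator = -2(-1175/3591) + 2(95/126) = 7765/3591; a_4 = (7765/3591)/(96/5) = 38825/344736

r = 2; a_0 = 1; a_1 = -10/9; a_2 = 95/126; a_3 = -1175/3591; a_4 = 38825/344736


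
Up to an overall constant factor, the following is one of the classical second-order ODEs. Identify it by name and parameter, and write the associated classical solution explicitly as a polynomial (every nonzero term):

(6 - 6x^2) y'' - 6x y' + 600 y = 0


All three coefficients share the factor 6; dividing through by 6 gives  (1 - x^2) y'' - x y' + 100 y = 0.
This matches the Chebyshev equation (1 - x^2) y'' - x y' + n^2 y = 0 (note the -x y' term, not -2x y') with n^2 = 100, so n = 10; the polynomial solution is T_10(x).
With y = sum_k a_k x^k, matching x^k gives (k+2)(k+1) a_{k+2} = (k^2 - n^2) a_k = (k - 10)(k + 10) a_k. The right side vanishes at k = 10, so the series with the parity of 10 terminates at degree 10.
Standard normalization: leading coefficient of T_n is 2^(n-1), so a_10 = 2^9 = 512. Work downward with a_k = (k+1)(k+2) a_{k+2} / ((k - 10)(k + 10)):
  a_8 = (9)(10)(512) / ((8 - 10)(8 + 10)) = 46080/(-36) = -1280
  a_6 = (7)(8)(-1280) / ((6 - 10)(6 + 10)) = -71680/(-64) = 1120
  a_4 = (5)(6)(1120) / ((4 - 10)(4 + 10)) = 33600/(-84) = -400
  a_2 = (3)(4)(-400) / ((2 - 10)(2 + 10)) = -4800/(-96) = 50
  a_0 = (1)(2)(50) / ((0 - 10)(0 + 10)) = 100/(-100) = -1
Hence T_10(x) = 512 x^10 - 1280 x^8 + 1120 x^6 - 400 x^4 + 50 x^2 - 1.

T_10(x); series = 512 x^10 - 1280 x^8 + 1120 x^6 - 400 x^4 + 50 x^2 - 1


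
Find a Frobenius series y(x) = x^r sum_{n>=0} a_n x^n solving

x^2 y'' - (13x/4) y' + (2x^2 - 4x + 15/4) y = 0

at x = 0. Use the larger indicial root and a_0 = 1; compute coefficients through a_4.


Write in Frobenius form y'' + (p(x)/x) y' + (q(x)/x^2) y = 0:
  p(x) = -13/4,  q(x) = 2x^2 - 4x + 15/4.
Indicial equation: r(r-1) + (-13/4) r + (15/4) = 0 -> roots r_1 = 3, r_2 = 5/4.
Take r = r_1 = 3. Let y(x) = x^r sum_{n>=0} a_n x^n with a_0 = 1.
Substitute y = x^r sum a_n x^n and match x^{r+n}. The recurrence is
  D(n) a_n - 4 a_{n-1} + 2 a_{n-2} = 0,  where D(n) = (r+n)(r+n-1) + (-13/4)(r+n) + (15/4).
  a_n = [4 a_{n-1} - 2 a_{n-2}] / D(n).
Since the indicial polynomial factors as (r - r_1)(r - r_2), D(n) = (r_1 + n - r_1)(r_1 + n - r_2) = n(n + 7/4).
Evaluating step by step (a_0 = 1):
  n = 1: D(1) = 1(1 + 7/4) = 11/4; numerator = 4(1) = 4; a_1 = (4)/(11/4) = 16/11
  n = 2: D(2) = 2(2 + 7/4) = 15/2; numerator = 4(16/11) - 2(1) = 42/11; a_2 = (42/11)/(15/2) = 28/55
  n = 3: D(3) = 3(3 + 7/4) = 57/4; numerator = 4(28/55) - 2(16/11) = -48/55; a_3 = (-48/55)/(57/4) = -64/1045
  n = 4: D(4) = 4(4 + 7/4) = 23; numerator = 4(-64/1045) - 2(28/55) = -24/19; a_4 = (-24/19)/(23) = -24/437

r = 3; a_0 = 1; a_1 = 16/11; a_2 = 28/55; a_3 = -64/1045; a_4 = -24/437


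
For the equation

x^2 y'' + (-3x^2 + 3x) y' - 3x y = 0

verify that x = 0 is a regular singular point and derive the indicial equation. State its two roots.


Divide by x^2 to reach normal form y'' + P_1(x) y' + P_2(x) y = 0 with P_1(x) = -3 + 3/x and P_2(x) = -3/x.
x = 0 is a singular point because the y'-coefficient -3 + 3/x has a pole at x = 0 and the y-coefficient -3/x has a pole at x = 0.
It is a regular singular point because x P_1(x) = p(x) = 3 - 3x and x^2 P_2(x) = q(x) = -3x are polynomials, hence analytic at x = 0.
p(0) = 3,  q(0) = 0.
Indicial equation: r(r-1) + p(0) r + q(0) = 0, i.e. r^2 + (p(0) - 1) r + q(0) = 0, i.e. r^2 + 2 r = 0.
Discriminant: (2)^2 - 4(0) = 4, so r = (-2 ± 2)/2.
Solving: r_1 = 0, r_2 = -2.

indicial: r^2 + 2 r = 0; roots r_1 = 0, r_2 = -2


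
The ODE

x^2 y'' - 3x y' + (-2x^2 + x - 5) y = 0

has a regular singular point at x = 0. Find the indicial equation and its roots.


Divide by x^2 to reach normal form y'' + P_1(x) y' + P_2(x) y = 0 with P_1(x) = -3/x and P_2(x) = -2 + 1/x - 5/x^2.
x = 0 is a singular point because the y'-coefficient -3/x has a pole at x = 0 and the y-coefficient -2 + 1/x - 5/x^2 has a pole at x = 0.
It is a regular singular point because x P_1(x) = p(x) = -3 and x^2 P_2(x) = q(x) = -2x^2 + x - 5 are polynomials, hence analytic at x = 0.
p(0) = -3,  q(0) = -5.
Indicial equation: r(r-1) + p(0) r + q(0) = 0, i.e. r^2 + (p(0) - 1) r + q(0) = 0, i.e. r^2 - 4 r - 5 = 0.
Discriminant: (-4)^2 - 4(-5) = 36, so r = (4 ± 6)/2.
Solving: r_1 = 5, r_2 = -1.

indicial: r^2 - 4 r - 5 = 0; roots r_1 = 5, r_2 = -1


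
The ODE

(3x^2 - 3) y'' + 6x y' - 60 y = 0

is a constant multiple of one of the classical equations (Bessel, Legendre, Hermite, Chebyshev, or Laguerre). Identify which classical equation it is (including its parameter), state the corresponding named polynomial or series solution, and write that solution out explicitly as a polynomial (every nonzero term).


All three coefficients share the factor -3; dividing through by -3 gives  (1 - x^2) y'' - 2x y' + 20 y = 0.
This matches the Legendre equation (1 - x^2) y'' - 2x y' + n(n+1) y = 0 (note the -2x y' term) with n(n+1) = 20, so n = 4; the polynomial solution is P_4(x).
With y = sum_k a_k x^k, matching x^k gives (k+2)(k+1) a_{k+2} = [k(k+1) - n(n+1)] a_k = (k - 4)(k + 5) a_k. The right side vanishes at k = 4, so the series with the parity of 4 terminates at degree 4.
Standard normalization (P_n(1) = 1): leading coefficient (2n)!/(2^n (n!)^2) = 40320/(16*576) = 35/8, so a_4 = 35/8. Work downward with a_k = (k+1)(k+2) a_{k+2} / ((k - 4)(k + 5)):
  a_2 = (3)(4)(35/8) / ((2 - 4)(2 + 5)) = (105/2)/(-14) = -15/4
  a_0 = (1)(2)(-15/4) / ((0 - 4)(0 + 5)) = (-15/2)/(-20) = 3/8
Hence P_4(x) = 35 x^4/8 - 15 x^2/4 + 3/8.

P_4(x); series = 35 x^4/8 - 15 x^2/4 + 3/8


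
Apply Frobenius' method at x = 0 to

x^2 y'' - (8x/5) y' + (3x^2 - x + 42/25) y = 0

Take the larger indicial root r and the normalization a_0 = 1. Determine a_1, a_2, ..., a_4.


Write in Frobenius form y'' + (p(x)/x) y' + (q(x)/x^2) y = 0:
  p(x) = -8/5,  q(x) = 3x^2 - x + 42/25.
Indicial equation: r(r-1) + (-8/5) r + (42/25) = 0 -> roots r_1 = 7/5, r_2 = 6/5.
Take r = r_1 = 7/5. Let y(x) = x^r sum_{n>=0} a_n x^n with a_0 = 1.
Substitute y = x^r sum a_n x^n and match x^{r+n}. The recurrence is
  D(n) a_n - 1 a_{n-1} + 3 a_{n-2} = 0,  where D(n) = (r+n)(r+n-1) + (-8/5)(r+n) + (42/25).
  a_n = [1 a_{n-1} - 3 a_{n-2}] / D(n).
Since the indicial polynomial factors as (r - r_1)(r - r_2), D(n) = (r_1 + n - r_1)(r_1 + n - r_2) = n(n + 1/5).
Evaluating step by step (a_0 = 1):
  n = 1: D(1) = 1(1 + 1/5) = 6/5; numerator = 1(1) = 1; a_1 = (1)/(6/5) = 5/6
  n = 2: D(2) = 2(2 + 1/5) = 22/5; numerator = 1(5/6) - 3(1) = -13/6; a_2 = (-13/6)/(22/5) = -65/132
  n = 3: D(3) = 3(3 + 1/5) = 48/5; numerator = 1(-65/132) - 3(5/6) = -395/132; a_3 = (-395/132)/(48/5) = -1975/6336
  n = 4: D(4) = 4(4 + 1/5) = 84/5; numerator = 1(-1975/6336) - 3(-65/132) = 7385/6336; a_4 = (7385/6336)/(84/5) = 5275/76032

r = 7/5; a_0 = 1; a_1 = 5/6; a_2 = -65/132; a_3 = -1975/6336; a_4 = 5275/76032


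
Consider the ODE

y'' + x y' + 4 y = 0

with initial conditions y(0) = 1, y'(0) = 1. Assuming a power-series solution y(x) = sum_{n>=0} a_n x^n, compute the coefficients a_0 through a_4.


Ansatz: y(x) = sum_{n>=0} a_n x^n, so y'(x) = sum_{n>=1} n a_n x^(n-1) and y''(x) = sum_{n>=2} n(n-1) a_n x^(n-2).
Substitute into P(x) y'' + Q(x) y' + R(x) y = 0 with P(x) = 1, Q(x) = x, R(x) = 4, and match powers of x.
Initial conditions: a_0 = 1, a_1 = 1.
Setting the coefficient of each power of x to zero and solving order by order (substituting the coefficients already found):
  x^0: 2 a_2 + 4 a_0 = 0  ->  2 a_2 = -4 a_0 = -4  ->  a_2 = -2
  x^1: 6 a_3 + 5 a_1 = 0  ->  6 a_3 = -5 a_1 = -5  ->  a_3 = -5/6
  x^2: 12 a_4 + 6 a_2 = 0  ->  12 a_4 = -6 a_2 = 12  ->  a_4 = 1
Truncated series: y(x) = 1 + x - 2 x^2 - (5/6) x^3 + x^4 + O(x^5).

a_0 = 1; a_1 = 1; a_2 = -2; a_3 = -5/6; a_4 = 1


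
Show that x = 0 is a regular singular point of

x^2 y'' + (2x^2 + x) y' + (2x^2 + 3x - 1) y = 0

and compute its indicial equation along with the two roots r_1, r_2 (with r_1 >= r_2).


Divide by x^2 to reach normal form y'' + P_1(x) y' + P_2(x) y = 0 with P_1(x) = 2 + 1/x and P_2(x) = 2 + 3/x - 1/x^2.
x = 0 is a singular point because the y'-coefficient 2 + 1/x has a pole at x = 0 and the y-coefficient 2 + 3/x - 1/x^2 has a pole at x = 0.
It is a regular singular point because x P_1(x) = p(x) = 2x + 1 and x^2 P_2(x) = q(x) = 2x^2 + 3x - 1 are polynomials, hence analytic at x = 0.
p(0) = 1,  q(0) = -1.
Indicial equation: r(r-1) + p(0) r + q(0) = 0, i.e. r^2 + (p(0) - 1) r + q(0) = 0, i.e. r^2 - 1 = 0.
Discriminant: (0)^2 - 4(-1) = 4, so r = (0 ± 2)/2.
Solving: r_1 = 1, r_2 = -1.

indicial: r^2 - 1 = 0; roots r_1 = 1, r_2 = -1


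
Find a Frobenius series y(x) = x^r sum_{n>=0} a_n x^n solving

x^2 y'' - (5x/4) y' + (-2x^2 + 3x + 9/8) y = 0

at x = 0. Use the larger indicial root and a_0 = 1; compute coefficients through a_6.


Write in Frobenius form y'' + (p(x)/x) y' + (q(x)/x^2) y = 0:
  p(x) = -5/4,  q(x) = -2x^2 + 3x + 9/8.
Indicial equation: r(r-1) + (-5/4) r + (9/8) = 0 -> roots r_1 = 3/2, r_2 = 3/4.
Take r = r_1 = 3/2. Let y(x) = x^r sum_{n>=0} a_n x^n with a_0 = 1.
Substitute y = x^r sum a_n x^n and match x^{r+n}. The recurrence is
  D(n) a_n + 3 a_{n-1} - 2 a_{n-2} = 0,  where D(n) = (r+n)(r+n-1) + (-5/4)(r+n) + (9/8).
  a_n = [-3 a_{n-1} + 2 a_{n-2}] / D(n).
Since the indicial polynomial factors as (r - r_1)(r - r_2), D(n) = (r_1 + n - r_1)(r_1 + n - r_2) = n(n + 3/4).
Evaluating step by step (a_0 = 1):
  n = 1: D(1) = 1(1 + 3/4) = 7/4; numerator = -3(1) = -3; a_1 = (-3)/(7/4) = -12/7
  n = 2: D(2) = 2(2 + 3/4) = 11/2; numerator = -3(-12/7) + 2(1) = 50/7; a_2 = (50/7)/(11/2) = 100/77
  n = 3: D(3) = 3(3 + 3/4) = 45/4; numerator = -3(100/77) + 2(-12/7) = -564/77; a_3 = (-564/77)/(45/4) = -752/1155
  n = 4: D(4) = 4(4 + 3/4) = 19; numerator = -3(-752/1155) + 2(100/77) = 1752/385; a_4 = (1752/385)/(19) = 1752/7315
  n = 5: D(5) = 5(5 + 3/4) = 115/4; numerator = -3(1752/7315) + 2(-752/1155) = -44344/21945; a_5 = (-44344/21945)/(115/4) = -7712/109725
  n = 6: D(6) = 6(6 + 3/4) = 81/2; numerator = -3(-7712/109725) + 2(1752/7315) = 1328/1925; a_6 = (1328/1925)/(81/2) = 2656/155925

r = 3/2; a_0 = 1; a_1 = -12/7; a_2 = 100/77; a_3 = -752/1155; a_4 = 1752/7315; a_5 = -7712/109725; a_6 = 2656/155925


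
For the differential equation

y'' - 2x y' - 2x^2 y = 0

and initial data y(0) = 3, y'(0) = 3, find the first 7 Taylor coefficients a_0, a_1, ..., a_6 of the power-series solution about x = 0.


Ansatz: y(x) = sum_{n>=0} a_n x^n, so y'(x) = sum_{n>=1} n a_n x^(n-1) and y''(x) = sum_{n>=2} n(n-1) a_n x^(n-2).
Substitute into P(x) y'' + Q(x) y' + R(x) y = 0 with P(x) = 1, Q(x) = -2x, R(x) = -2x^2, and match powers of x.
Initial conditions: a_0 = 3, a_1 = 3.
Setting the coefficient of each power of x to zero and solving order by order (substituting the coefficients already found):
  x^0: 2 a_2 = 0  ->  a_2 = 0
  x^1: 6 a_3 - 2 a_1 = 0  ->  6 a_3 = 2 a_1 = 6  ->  a_3 = 1
  x^2: 12 a_4 - 4 a_2 - 2 a_0 = 0  ->  12 a_4 = 4 a_2 + 2 a_0 = 6  ->  a_4 = 1/2
  x^3: 20 a_5 - 6 a_3 - 2 a_1 = 0  ->  20 a_5 = 6 a_3 + 2 a_1 = 12  ->  a_5 = 3/5
  x^4: 30 a_6 - 8 a_4 - 2 a_2 = 0  ->  30 a_6 = 8 a_4 + 2 a_2 = 4  ->  a_6 = 2/15
Truncated series: y(x) = 3 + 3 x + x^3 + (1/2) x^4 + (3/5) x^5 + (2/15) x^6 + O(x^7).

a_0 = 3; a_1 = 3; a_2 = 0; a_3 = 1; a_4 = 1/2; a_5 = 3/5; a_6 = 2/15


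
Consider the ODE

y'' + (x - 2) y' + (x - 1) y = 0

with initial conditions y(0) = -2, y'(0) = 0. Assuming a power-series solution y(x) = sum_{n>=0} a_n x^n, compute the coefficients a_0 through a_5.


Ansatz: y(x) = sum_{n>=0} a_n x^n, so y'(x) = sum_{n>=1} n a_n x^(n-1) and y''(x) = sum_{n>=2} n(n-1) a_n x^(n-2).
Substitute into P(x) y'' + Q(x) y' + R(x) y = 0 with P(x) = 1, Q(x) = x - 2, R(x) = x - 1, and match powers of x.
Initial conditions: a_0 = -2, a_1 = 0.
Setting the coefficient of each power of x to zero and solving order by order (substituting the coefficients already found):
  x^0: 2 a_2 - 2 a_1 - a_0 = 0  ->  2 a_2 = 2 a_1 + a_0 = -2  ->  a_2 = -1
  x^1: 6 a_3 - 4 a_2 + a_0 = 0  ->  6 a_3 = 4 a_2 - a_0 = -2  ->  a_3 = -1/3
  x^2: 12 a_4 - 6 a_3 + a_2 + a_1 = 0  ->  12 a_4 = 6 a_3 - a_2 - a_1 = -1  ->  a_4 = -1/12
  x^3: 20 a_5 - 8 a_4 + 2 a_3 + a_2 = 0  ->  20 a_5 = 8 a_4 - 2 a_3 - a_2 = 1  ->  a_5 = 1/20
Truncated series: y(x) = -2 - x^2 - (1/3) x^3 - (1/12) x^4 + (1/20) x^5 + O(x^6).

a_0 = -2; a_1 = 0; a_2 = -1; a_3 = -1/3; a_4 = -1/12; a_5 = 1/20


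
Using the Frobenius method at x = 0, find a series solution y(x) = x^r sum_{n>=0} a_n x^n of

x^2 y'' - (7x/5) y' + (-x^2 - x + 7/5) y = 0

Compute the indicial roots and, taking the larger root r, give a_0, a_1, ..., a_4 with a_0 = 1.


Write in Frobenius form y'' + (p(x)/x) y' + (q(x)/x^2) y = 0:
  p(x) = -7/5,  q(x) = -x^2 - x + 7/5.
Indicial equation: r(r-1) + (-7/5) r + (7/5) = 0 -> roots r_1 = 7/5, r_2 = 1.
Take r = r_1 = 7/5. Let y(x) = x^r sum_{n>=0} a_n x^n with a_0 = 1.
Substitute y = x^r sum a_n x^n and match x^{r+n}. The recurrence is
  D(n) a_n - 1 a_{n-1} - 1 a_{n-2} = 0,  where D(n) = (r+n)(r+n-1) + (-7/5)(r+n) + (7/5).
  a_n = [1 a_{n-1} + 1 a_{n-2}] / D(n).
Since the indicial polynomial factors as (r - r_1)(r - r_2), D(n) = (r_1 + n - r_1)(r_1 + n - r_2) = n(n + 2/5).
Evaluating step by step (a_0 = 1):
  n = 1: D(1) = 1(1 + 2/5) = 7/5; numerator = 1(1) = 1; a_1 = (1)/(7/5) = 5/7
  n = 2: D(2) = 2(2 + 2/5) = 24/5; numerator = 1(5/7) + 1(1) = 12/7; a_2 = (12/7)/(24/5) = 5/14
  n = 3: D(3) = 3(3 + 2/5) = 51/5; numerator = 1(5/14) + 1(5/7) = 15/14; a_3 = (15/14)/(51/5) = 25/238
  n = 4: D(4) = 4(4 + 2/5) = 88/5; numerator = 1(25/238) + 1(5/14) = 55/119; a_4 = (55/119)/(88/5) = 25/952

r = 7/5; a_0 = 1; a_1 = 5/7; a_2 = 5/14; a_3 = 25/238; a_4 = 25/952


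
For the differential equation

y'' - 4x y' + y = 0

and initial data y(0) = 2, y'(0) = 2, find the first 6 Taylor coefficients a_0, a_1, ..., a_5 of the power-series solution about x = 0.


Ansatz: y(x) = sum_{n>=0} a_n x^n, so y'(x) = sum_{n>=1} n a_n x^(n-1) and y''(x) = sum_{n>=2} n(n-1) a_n x^(n-2).
Substitute into P(x) y'' + Q(x) y' + R(x) y = 0 with P(x) = 1, Q(x) = -4x, R(x) = 1, and match powers of x.
Initial conditions: a_0 = 2, a_1 = 2.
Setting the coefficient of each power of x to zero and solving order by order (substituting the coefficients already found):
  x^0: 2 a_2 + a_0 = 0  ->  2 a_2 = -a_0 = -2  ->  a_2 = -1
  x^1: 6 a_3 - 3 a_1 = 0  ->  6 a_3 = 3 a_1 = 6  ->  a_3 = 1
  x^2: 12 a_4 - 7 a_2 = 0  ->  12 a_4 = 7 a_2 = -7  ->  a_4 = -7/12
  x^3: 20 a_5 - 11 a_3 = 0  ->  20 a_5 = 11 a_3 = 11  ->  a_5 = 11/20
Truncated series: y(x) = 2 + 2 x - x^2 + x^3 - (7/12) x^4 + (11/20) x^5 + O(x^6).

a_0 = 2; a_1 = 2; a_2 = -1; a_3 = 1; a_4 = -7/12; a_5 = 11/20


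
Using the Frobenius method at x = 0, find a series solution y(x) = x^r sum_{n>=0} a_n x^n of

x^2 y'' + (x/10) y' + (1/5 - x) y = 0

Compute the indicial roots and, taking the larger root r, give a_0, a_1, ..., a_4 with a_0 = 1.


Write in Frobenius form y'' + (p(x)/x) y' + (q(x)/x^2) y = 0:
  p(x) = 1/10,  q(x) = 1/5 - x.
Indicial equation: r(r-1) + (1/10) r + (1/5) = 0 -> roots r_1 = 1/2, r_2 = 2/5.
Take r = r_1 = 1/2. Let y(x) = x^r sum_{n>=0} a_n x^n with a_0 = 1.
Substitute y = x^r sum a_n x^n and match x^{r+n}. The recurrence is
  D(n) a_n - 1 a_{n-1} = 0,  where D(n) = (r+n)(r+n-1) + (1/10)(r+n) + (1/5).
  a_n = 1 / D(n) * a_{n-1}.
Since the indicial polynomial factors as (r - r_1)(r - r_2), D(n) = (r_1 + n - r_1)(r_1 + n - r_2) = n(n + 1/10).
Evaluating step by step (a_0 = 1):
  n = 1: D(1) = 1(1 + 1/10) = 11/10; numerator = 1(1) = 1; a_1 = (1)/(11/10) = 10/11
  n = 2: D(2) = 2(2 + 1/10) = 21/5; numerator = 1(10/11) = 10/11; a_2 = (10/11)/(21/5) = 50/231
  n = 3: D(3) = 3(3 + 1/10) = 93/10; numerator = 1(50/231) = 50/231; a_3 = (50/231)/(93/10) = 500/21483
  n = 4: D(4) = 4(4 + 1/10) = 82/5; numerator = 1(500/21483) = 500/21483; a_4 = (500/21483)/(82/5) = 1250/880803

r = 1/2; a_0 = 1; a_1 = 10/11; a_2 = 50/231; a_3 = 500/21483; a_4 = 1250/880803


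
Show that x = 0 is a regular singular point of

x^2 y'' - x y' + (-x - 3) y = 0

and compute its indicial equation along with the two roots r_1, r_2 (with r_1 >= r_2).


Divide by x^2 to reach normal form y'' + P_1(x) y' + P_2(x) y = 0 with P_1(x) = -1/x and P_2(x) = -1/x - 3/x^2.
x = 0 is a singular point because the y'-coefficient -1/x has a pole at x = 0 and the y-coefficient -1/x - 3/x^2 has a pole at x = 0.
It is a regular singular point because x P_1(x) = p(x) = -1 and x^2 P_2(x) = q(x) = -x - 3 are polynomials, hence analytic at x = 0.
p(0) = -1,  q(0) = -3.
Indicial equation: r(r-1) + p(0) r + q(0) = 0, i.e. r^2 + (p(0) - 1) r + q(0) = 0, i.e. r^2 - 2 r - 3 = 0.
Discriminant: (-2)^2 - 4(-3) = 16, so r = (2 ± 4)/2.
Solving: r_1 = 3, r_2 = -1.

indicial: r^2 - 2 r - 3 = 0; roots r_1 = 3, r_2 = -1


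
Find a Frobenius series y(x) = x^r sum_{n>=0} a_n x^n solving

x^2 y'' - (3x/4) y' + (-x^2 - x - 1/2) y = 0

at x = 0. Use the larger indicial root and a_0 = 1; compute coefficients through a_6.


Write in Frobenius form y'' + (p(x)/x) y' + (q(x)/x^2) y = 0:
  p(x) = -3/4,  q(x) = -x^2 - x - 1/2.
Indicial equation: r(r-1) + (-3/4) r + (-1/2) = 0 -> roots r_1 = 2, r_2 = -1/4.
Take r = r_1 = 2. Let y(x) = x^r sum_{n>=0} a_n x^n with a_0 = 1.
Substitute y = x^r sum a_n x^n and match x^{r+n}. The recurrence is
  D(n) a_n - 1 a_{n-1} - 1 a_{n-2} = 0,  where D(n) = (r+n)(r+n-1) + (-3/4)(r+n) + (-1/2).
  a_n = [1 a_{n-1} + 1 a_{n-2}] / D(n).
Since the indicial polynomial factors as (r - r_1)(r - r_2), D(n) = (r_1 + n - r_1)(r_1 + n - r_2) = n(n + 9/4).
Evaluating step by step (a_0 = 1):
  n = 1: D(1) = 1(1 + 9/4) = 13/4; numerator = 1(1) = 1; a_1 = (1)/(13/4) = 4/13
  n = 2: D(2) = 2(2 + 9/4) = 17/2; numerator = 1(4/13) + 1(1) = 17/13; a_2 = (17/13)/(17/2) = 2/13
  n = 3: D(3) = 3(3 + 9/4) = 63/4; numerator = 1(2/13) + 1(4/13) = 6/13; a_3 = (6/13)/(63/4) = 8/273
  n = 4: D(4) = 4(4 + 9/4) = 25; numerator = 1(8/273) + 1(2/13) = 50/273; a_4 = (50/273)/(25) = 2/273
  n = 5: D(5) = 5(5 + 9/4) = 145/4; numerator = 1(2/273) + 1(8/273) = 10/273; a_5 = (10/273)/(145/4) = 8/7917
  n = 6: D(6) = 6(6 + 9/4) = 99/2; numerator = 1(8/7917) + 1(2/273) = 22/2639; a_6 = (22/2639)/(99/2) = 4/23751

r = 2; a_0 = 1; a_1 = 4/13; a_2 = 2/13; a_3 = 8/273; a_4 = 2/273; a_5 = 8/7917; a_6 = 4/23751


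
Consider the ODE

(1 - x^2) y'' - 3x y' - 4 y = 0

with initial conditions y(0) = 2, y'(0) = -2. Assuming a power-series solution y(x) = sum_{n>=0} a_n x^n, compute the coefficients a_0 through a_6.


Ansatz: y(x) = sum_{n>=0} a_n x^n, so y'(x) = sum_{n>=1} n a_n x^(n-1) and y''(x) = sum_{n>=2} n(n-1) a_n x^(n-2).
Substitute into P(x) y'' + Q(x) y' + R(x) y = 0 with P(x) = 1 - x^2, Q(x) = -3x, R(x) = -4, and match powers of x.
Initial conditions: a_0 = 2, a_1 = -2.
Setting the coefficient of each power of x to zero and solving order by order (substituting the coefficients already found):
  x^0: 2 a_2 - 4 a_0 = 0  ->  2 a_2 = 4 a_0 = 8  ->  a_2 = 4
  x^1: 6 a_3 - 7 a_1 = 0  ->  6 a_3 = 7 a_1 = -14  ->  a_3 = -7/3
  x^2: 12 a_4 - 12 a_2 = 0  ->  12 a_4 = 12 a_2 = 48  ->  a_4 = 4
  x^3: 20 a_5 - 19 a_3 = 0  ->  20 a_5 = 19 a_3 = -133/3  ->  a_5 = -133/60
  x^4: 30 a_6 - 28 a_4 = 0  ->  30 a_6 = 28 a_4 = 112  ->  a_6 = 56/15
Truncated series: y(x) = 2 - 2 x + 4 x^2 - (7/3) x^3 + 4 x^4 - (133/60) x^5 + (56/15) x^6 + O(x^7).

a_0 = 2; a_1 = -2; a_2 = 4; a_3 = -7/3; a_4 = 4; a_5 = -133/60; a_6 = 56/15


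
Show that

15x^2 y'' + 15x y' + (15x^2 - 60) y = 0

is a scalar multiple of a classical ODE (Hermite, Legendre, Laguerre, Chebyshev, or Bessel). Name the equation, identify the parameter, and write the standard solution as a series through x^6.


All three coefficients share the factor 15; dividing through by 15 gives  x^2 y'' + x y' + (x^2 - 4) y = 0.
This matches the Bessel equation x^2 y'' + x y' + (x^2 - nu^2) y = 0 with nu^2 = 4, so nu = 2; the solution bounded at x = 0 is J_2(x).
Frobenius at x = 0: indicial roots ±nu; for r = nu the recurrence k(k + 2nu) c_k = -c_{k-2} gives the standard series J_nu(x) = sum_{k>=0} (-1)^k / (k! (k+nu)!) (x/2)^(2k+nu). Evaluate the first 3 terms:
  k = 0: (-1)^0 / (0! * 2! * 2^2) x^2 = 1/(1*2*4) x^2 = (1/8) x^2
  k = 1: (-1)^1 / (1! * 3! * 2^4) x^4 = -1/(1*6*16) x^4 = (-1/96) x^4
  k = 2: (-1)^2 / (2! * 4! * 2^6) x^6 = 1/(2*24*64) x^6 = (1/3072) x^6
Hence J_2(x) = x^6/3072 - x^4/96 + x^2/8 + ....

J_2(x); series = x^6/3072 - x^4/96 + x^2/8


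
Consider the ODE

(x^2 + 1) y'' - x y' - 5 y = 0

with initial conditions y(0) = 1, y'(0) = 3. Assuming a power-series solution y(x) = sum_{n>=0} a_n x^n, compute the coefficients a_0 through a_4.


Ansatz: y(x) = sum_{n>=0} a_n x^n, so y'(x) = sum_{n>=1} n a_n x^(n-1) and y''(x) = sum_{n>=2} n(n-1) a_n x^(n-2).
Substitute into P(x) y'' + Q(x) y' + R(x) y = 0 with P(x) = x^2 + 1, Q(x) = -x, R(x) = -5, and match powers of x.
Initial conditions: a_0 = 1, a_1 = 3.
Setting the coefficient of each power of x to zero and solving order by order (substituting the coefficients already found):
  x^0: 2 a_2 - 5 a_0 = 0  ->  2 a_2 = 5 a_0 = 5  ->  a_2 = 5/2
  x^1: 6 a_3 - 6 a_1 = 0  ->  6 a_3 = 6 a_1 = 18  ->  a_3 = 3
  x^2: 12 a_4 - 5 a_2 = 0  ->  12 a_4 = 5 a_2 = 25/2  ->  a_4 = 25/24
Truncated series: y(x) = 1 + 3 x + (5/2) x^2 + 3 x^3 + (25/24) x^4 + O(x^5).

a_0 = 1; a_1 = 3; a_2 = 5/2; a_3 = 3; a_4 = 25/24


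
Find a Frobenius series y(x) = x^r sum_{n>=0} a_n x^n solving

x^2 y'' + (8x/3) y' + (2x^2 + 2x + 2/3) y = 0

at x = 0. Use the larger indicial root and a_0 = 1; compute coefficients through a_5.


Write in Frobenius form y'' + (p(x)/x) y' + (q(x)/x^2) y = 0:
  p(x) = 8/3,  q(x) = 2x^2 + 2x + 2/3.
Indicial equation: r(r-1) + (8/3) r + (2/3) = 0 -> roots r_1 = -2/3, r_2 = -1.
Take r = r_1 = -2/3. Let y(x) = x^r sum_{n>=0} a_n x^n with a_0 = 1.
Substitute y = x^r sum a_n x^n and match x^{r+n}. The recurrence is
  D(n) a_n + 2 a_{n-1} + 2 a_{n-2} = 0,  where D(n) = (r+n)(r+n-1) + (8/3)(r+n) + (2/3).
  a_n = [-2 a_{n-1} - 2 a_{n-2}] / D(n).
Since the indicial polynomial factors as (r - r_1)(r - r_2), D(n) = (r_1 + n - r_1)(r_1 + n - r_2) = n(n + 1/3).
Evaluating step by step (a_0 = 1):
  n = 1: D(1) = 1(1 + 1/3) = 4/3; numerator = -2(1) = -2; a_1 = (-2)/(4/3) = -3/2
  n = 2: D(2) = 2(2 + 1/3) = 14/3; numerator = -2(-3/2) - 2(1) = 1; a_2 = (1)/(14/3) = 3/14
  n = 3: D(3) = 3(3 + 1/3) = 10; numerator = -2(3/14) - 2(-3/2) = 18/7; a_3 = (18/7)/(10) = 9/35
  n = 4: D(4) = 4(4 + 1/3) = 52/3; numerator = -2(9/35) - 2(3/14) = -33/35; a_4 = (-33/35)/(52/3) = -99/1820
  n = 5: D(5) = 5(5 + 1/3) = 80/3; numerator = -2(-99/1820) - 2(9/35) = -369/910; a_5 = (-369/910)/(80/3) = -1107/72800

r = -2/3; a_0 = 1; a_1 = -3/2; a_2 = 3/14; a_3 = 9/35; a_4 = -99/1820; a_5 = -1107/72800


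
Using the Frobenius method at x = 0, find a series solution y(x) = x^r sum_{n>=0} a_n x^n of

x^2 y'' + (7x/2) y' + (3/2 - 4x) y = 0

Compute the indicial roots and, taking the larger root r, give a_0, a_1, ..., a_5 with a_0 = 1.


Write in Frobenius form y'' + (p(x)/x) y' + (q(x)/x^2) y = 0:
  p(x) = 7/2,  q(x) = 3/2 - 4x.
Indicial equation: r(r-1) + (7/2) r + (3/2) = 0 -> roots r_1 = -1, r_2 = -3/2.
Take r = r_1 = -1. Let y(x) = x^r sum_{n>=0} a_n x^n with a_0 = 1.
Substitute y = x^r sum a_n x^n and match x^{r+n}. The recurrence is
  D(n) a_n - 4 a_{n-1} = 0,  where D(n) = (r+n)(r+n-1) + (7/2)(r+n) + (3/2).
  a_n = 4 / D(n) * a_{n-1}.
Since the indicial polynomial factors as (r - r_1)(r - r_2), D(n) = (r_1 + n - r_1)(r_1 + n - r_2) = n(n + 1/2).
Evaluating step by step (a_0 = 1):
  n = 1: D(1) = 1(1 + 1/2) = 3/2; numerator = 4(1) = 4; a_1 = (4)/(3/2) = 8/3
  n = 2: D(2) = 2(2 + 1/2) = 5; numerator = 4(8/3) = 32/3; a_2 = (32/3)/(5) = 32/15
  n = 3: D(3) = 3(3 + 1/2) = 21/2; numerator = 4(32/15) = 128/15; a_3 = (128/15)/(21/2) = 256/315
  n = 4: D(4) = 4(4 + 1/2) = 18; numerator = 4(256/315) = 1024/315; a_4 = (1024/315)/(18) = 512/2835
  n = 5: D(5) = 5(5 + 1/2) = 55/2; numerator = 4(512/2835) = 2048/2835; a_5 = (2048/2835)/(55/2) = 4096/155925

r = -1; a_0 = 1; a_1 = 8/3; a_2 = 32/15; a_3 = 256/315; a_4 = 512/2835; a_5 = 4096/155925


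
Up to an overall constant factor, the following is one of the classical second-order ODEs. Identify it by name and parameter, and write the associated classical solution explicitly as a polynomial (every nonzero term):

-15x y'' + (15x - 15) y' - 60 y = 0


All three coefficients share the factor -15; dividing through by -15 gives  x y'' + (1 - x) y' + 4 y = 0.
This matches the Laguerre equation x y'' + (1 - x) y' + n y = 0 with n = 4; the polynomial solution is L_4(x).
With y = sum_k a_k x^k, matching x^k gives (k+1)k a_{k+1} + (k+1) a_{k+1} - k a_k + n a_k = 0, i.e. (k+1)^2 a_{k+1} = (k - n) a_k = (k - 4) a_k. The right side vanishes at k = 4, so the series terminates at degree 4.
Standard normalization L_n(0) = 1 gives a_0 = 1. Work upward with a_{k+1} = (k - 4) a_k / (k+1)^2:
  a_1 = (0 - 4)(1) / 1^2 = -4/1 = -4
  a_2 = (1 - 4)(-4) / 2^2 = 12/4 = 3
  a_3 = (2 - 4)(3) / 3^2 = -6/9 = -2/3
  a_4 = (3 - 4)(-2/3) / 4^2 = (2/3)/16 = 1/24
Hence L_4(x) = x^4/24 - 2 x^3/3 + 3 x^2 - 4 x + 1.

L_4(x); series = x^4/24 - 2 x^3/3 + 3 x^2 - 4 x + 1
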